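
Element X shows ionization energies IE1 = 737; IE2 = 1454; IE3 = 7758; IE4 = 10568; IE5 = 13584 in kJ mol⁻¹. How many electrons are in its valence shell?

2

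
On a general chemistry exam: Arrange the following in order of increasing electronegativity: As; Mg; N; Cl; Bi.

Mg < Bi < As < N < Cl

Smaller atoms with higher effective nuclear charge are more electronegative.
These span different periods and groups, so the two trends combine.
Bi > Mg: the two effects oppose for this pair; the across-period effect wins (2.02 vs 1.31).
As > Bi: they share group 15; the group trend gives As the larger value.
N > As: they share group 15; the group trend gives N the larger value.
Cl > N: the two effects oppose for this pair; the across-period effect wins (3.16 vs 3.04).
Tabulated electronegativity (Pauling): N 3.04, Mg 1.31, Cl 3.16, As 2.18, Bi 2.02.
So from lowest to highest: Mg < Bi < As < N < Cl.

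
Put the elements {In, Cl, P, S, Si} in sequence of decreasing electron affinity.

Cl, S, Si, P, In

Electron affinity generally becomes more exothermic across a period toward the halogens and less exothermic down a group.
These span different periods and groups, so the two trends combine.
P > In: relative to In, both the across-period and down-group shifts push P's electron affinity up.
Si > P: this pair runs against the simple trend — see the exception note.
S > Si: both are in period 3; the period trend gives S the larger value.
Cl > S: both are in period 3; the period trend gives Cl the larger value.
Note the exception: Si has a higher electron affinity than P, contrary to the simple trend — adding an electron to P's half-filled 3p³ is unfavourable, so Si (3p²) has the more exothermic EA.
Tabulated electron affinity (kJ/mol): Si 134, P 72, S 200, Cl 349, In 29.
So from highest to lowest: Cl > S > Si > P > In.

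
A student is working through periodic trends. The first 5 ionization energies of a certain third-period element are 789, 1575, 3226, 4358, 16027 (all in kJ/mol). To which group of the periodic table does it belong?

Group 14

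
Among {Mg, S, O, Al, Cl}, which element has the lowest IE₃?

After 2 electrons have been removed, what remains? Mg²⁺ is the bare [Ne] core; S²⁺ still has 4 valence electrons; O²⁺ still has 4 valence electrons; Al²⁺ still has 1 valence electron; Cl²⁺ still has 5 valence electrons.
Core electrons are held far more tightly than valence electrons, so Mg tops the IE_3 order.
Valence configurations: S²⁺ [Ne]3s²3p², O²⁺ [He]2s²2p², Al²⁺ [Ne]3s¹, Cl²⁺ [Ne]3s²3p³.
Approximate IE_3 values (kJ/mol): Mg 7733, S 3357, O 5300, Al 2745, Cl 3822.
Hence IE_3: Al < S < Cl < O < Mg.

Al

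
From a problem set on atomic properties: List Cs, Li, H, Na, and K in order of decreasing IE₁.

H > Li > Na > K > Cs

H is in period 1, group 1; Li is in period 2, group 1; Na is in period 3, group 1; K is in period 4, group 1; Cs is in period 6, group 1.
Removing the outermost electron gets harder across a period and easier down a group.
All are in group 1, so first ionization energy increases up the group.
So from highest to lowest: H > Li > Na > K > Cs.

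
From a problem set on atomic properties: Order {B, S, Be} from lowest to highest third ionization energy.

Consider each +2 ion: B²⁺ still has 1 valence electron; S²⁺ still has 4 valence electrons; Be²⁺ is the bare [He] core.
Core electrons are held far more tightly than valence electrons, so Be tops the IE_3 order.
Valence configurations: B²⁺ [He]2s¹, S²⁺ [Ne]3s²3p².
The numbers (kJ/mol): B 3660, S 3357, Be 14849.
Putting it together, IE_3: S < B < Be.

S, B, Be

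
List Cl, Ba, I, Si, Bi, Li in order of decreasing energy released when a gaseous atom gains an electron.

Li is in period 2, group 1; Si is in period 3, group 14; Cl is in period 3, group 17; I is in period 5, group 17; Ba is in period 6, group 2; Bi is in period 6, group 15.
Atoms with high Z_eff and room in the valence shell (especially the halogens) have the most exothermic electron affinities.
These span different periods and groups, so the two trends combine.
Li > Ba: period and group pull opposite ways; the down-group shift dominates (60 vs 14 kJ/mol).
Bi > Li: the two effects oppose for this pair; the across-period effect wins (91 vs 60 kJ/mol).
Si > Bi: the two effects oppose for this pair; the down-group effect wins (134 vs 91 kJ/mol).
I > Si: the two effects oppose for this pair; the across-period effect wins (295 vs 134 kJ/mol).
Cl > I: Cl sits above I in group 17, so the down-group effect alone puts Cl higher.
For reference (kJ/mol): Li 60, Si 134, Cl 349, I 295, Ba 14, Bi 91.
So from highest to lowest: Cl > I > Si > Bi > Li > Ba.

Cl > I > Si > Bi > Li > Ba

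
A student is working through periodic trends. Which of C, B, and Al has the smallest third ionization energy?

Al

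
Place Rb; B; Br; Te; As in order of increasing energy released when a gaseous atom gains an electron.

B is in period 2, group 13; As is in period 4, group 15; Br is in period 4, group 17; Rb is in period 5, group 1; Te is in period 5, group 16.
Atoms with high Z_eff and room in the valence shell (especially the halogens) have the most exothermic electron affinities.
Neither a single period nor a single group — weigh both effects.
Rb > B: this pair runs against the simple trend — see the exception note.
As > Rb: relative to Rb, both the across-period and down-group shifts push As's electron affinity up.
Te > As: period and group pull opposite ways; the across-period shift dominates (190 vs 78 kJ/mol).
Br > Te: relative to Te, both the across-period and down-group shifts push Br's electron affinity up.
Note the exception: Rb has a higher electron affinity than B, contrary to the simple trend — B's ns²np¹ configuration gives only a small electron affinity — the sparsely filled np subshell binds an added electron weakly.
Approximate values (kJ/mol): B 27, As 78, Br 325, Rb 47, Te 190.
So from lowest to highest: B < Rb < As < Te < Br.

B, Rb, As, Te, Br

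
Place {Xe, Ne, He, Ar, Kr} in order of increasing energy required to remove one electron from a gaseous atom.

Removing the outermost electron gets harder across a period and easier down a group.
All are in group 18, so first ionization energy increases up the group.
So from lowest to highest: Xe < Kr < Ar < Ne < He.

Xe < Kr < Ar < Ne < He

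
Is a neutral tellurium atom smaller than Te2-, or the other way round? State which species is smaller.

Forming Te2- adds 2 electrons to Te. More electron–electron repulsion in the same shell, with unchanged nuclear charge, lets the cloud expand.
An anion is larger than its parent atom: Te2- > Te.

Te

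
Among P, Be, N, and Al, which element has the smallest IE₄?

The fourth ionization energy removes an electron from the +3 ion. For each element: P³⁺ still has 2 valence electrons; Be³⁺ is already 1 electron into the core; N³⁺ still has 2 valence electrons; Al³⁺ is the bare [Ne] core.
Pulling an electron out of a noble-gas core costs far more than removing a remaining valence electron, so Al and Be sit at the high end of IE_4.
Valence configurations: P³⁺ [Ne]3s², N³⁺ [He]2s².
The numbers (kJ/mol): P 4964, Be 21007, N 7475, Al 11577.
So the fourth ionization energies run P < N < Al < Be.

P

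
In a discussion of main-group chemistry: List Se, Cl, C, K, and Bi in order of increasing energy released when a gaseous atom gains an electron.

K < Bi < C < Se < Cl

Electron affinity generally becomes more exothermic across a period toward the halogens and less exothermic down a group.
These span different periods and groups, so the two trends combine.
Bi > K: the two effects oppose for this pair; the across-period effect wins (91 vs 48 kJ/mol).
C > Bi: period and group pull opposite ways; the down-group shift dominates (122 vs 91 kJ/mol).
Se > C: period and group pull opposite ways; the across-period shift dominates (195 vs 122 kJ/mol).
Cl > Se: both effects reinforce here, so Cl is clearly the higher of the two.
Approximate values (kJ/mol): C 122, Cl 349, K 48, Se 195, Bi 91.
So from lowest to highest: K < Bi < C < Se < Cl.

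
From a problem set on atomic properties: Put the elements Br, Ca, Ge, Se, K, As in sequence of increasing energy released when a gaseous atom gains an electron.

Ca < K < As < Ge < Se < Br

K is in period 4, group 1; Ca is in period 4, group 2; Ge is in period 4, group 14; As is in period 4, group 15; Se is in period 4, group 16; Br is in period 4, group 17.
EA tends to increase across a period and decrease down a group, though the pattern is less regular than for IE or radius.
All lie in period 4; the across-period trend (electron affinity increases left to right) applies, with the exception below.
Note the exception: K has a higher electron affinity than Ca, contrary to the simple trend — adding an electron to Ca (ns²) has to open a new, higher-energy np subshell, which is unfavourable.
Note the exception: Ge has a higher electron affinity than As, contrary to the simple trend — adding an electron to As's half-filled 4p³ is unfavourable, so Ge (4p²) has the more exothermic EA.
Approximate values (kJ/mol): K 48, Ca 2, Ge 119, As 78, Se 195, Br 325.
So from lowest to highest: Ca < K < As < Ge < Se < Br.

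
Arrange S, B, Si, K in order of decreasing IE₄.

The fourth ionization energy removes an electron from the +3 ion. For each element: S³⁺ still has 3 valence electrons; B³⁺ is the bare [He] core; Si³⁺ still has 1 valence electron; K³⁺ is already 2 electrons into the core.
Core electrons are held far more tightly than valence electrons, so K and B top the IE_4 order.
Valence configurations: S³⁺ [Ne]3s²3p¹, Si³⁺ [Ne]3s¹.
Approximate IE_4 values (kJ/mol): S 4556, B 25026, Si 4356, K 5877.
Hence IE_4: Si < S < K < B.

B > K > S > Si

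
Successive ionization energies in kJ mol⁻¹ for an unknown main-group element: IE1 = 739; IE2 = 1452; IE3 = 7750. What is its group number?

Group 2

Look for the largest jump between consecutive ionization energies: IE3/IE2 ≈ 5.3, far larger than any earlier ratio.
That jump marks the point where a core electron is being removed. So the atom has 2 valence electrons.
A main-group element with 2 valence electrons is in group 2.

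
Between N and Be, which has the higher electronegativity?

N

Be is in period 2, group 2; N is in period 2, group 15.
Smaller atoms with higher effective nuclear charge are more electronegative.
All lie in period 2, so electronegativity increases left to right.
So N has the higher electronegativity (N > Be).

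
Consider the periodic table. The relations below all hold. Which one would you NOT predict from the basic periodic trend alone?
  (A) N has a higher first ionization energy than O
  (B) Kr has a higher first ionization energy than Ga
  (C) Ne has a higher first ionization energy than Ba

The general trend: first ionization energy increases across a period and decreases down a group.
(A) N (period 2, group 15) vs O (period 2, group 16): the stated order contradicts the simple trend.
(B) Kr (period 4, group 18) vs Ga (period 4, group 13): the stated order agrees with the simple trend.
(C) Ne (period 2, group 18) vs Ba (period 6, group 2): the stated order agrees with the simple trend.
The exception is (A): pairing an electron in O's 2p⁴ costs repulsion energy, so O ionizes more easily than half-filled N (2p³).

(A)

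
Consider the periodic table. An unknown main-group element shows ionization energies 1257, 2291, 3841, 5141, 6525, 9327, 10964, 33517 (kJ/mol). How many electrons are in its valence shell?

7

Look for the largest jump between consecutive ionization energies: IE8/IE7 ≈ 3.1, far larger than any earlier ratio.
That jump marks the point where a core electron is being removed. So the atom has 7 valence electrons.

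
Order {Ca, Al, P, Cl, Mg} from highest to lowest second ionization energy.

IE_2 is the cost of taking one more electron from the +1 cation: Ca⁺ still has 1 valence electron; Al⁺ still has 2 valence electrons; P⁺ still has 4 valence electrons; Cl⁺ still has 6 valence electrons; Mg⁺ still has 1 valence electron.
All are still removing valence electrons, so compare the +1 ions as you would atoms: IE_2 generally rises across a period (higher Z_eff) and falls down a group (larger shell), subject to the usual subshell exceptions.
Valence configurations: Ca⁺ [Ar]4s¹, Al⁺ [Ne]3s², P⁺ [Ne]3s²3p², Cl⁺ [Ne]3s²3p⁴, Mg⁺ [Ne]3s¹.
Approximate IE_2 values (kJ/mol): Ca 1145, Al 1817, P 1907, Cl 2298, Mg 1451.
Hence IE_2: Ca < Mg < Al < P < Cl.

Cl > P > Al > Mg > Ca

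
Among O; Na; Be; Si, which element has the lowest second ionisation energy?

Si

IE_2 is the cost of taking one more electron from the +1 cation: O⁺ still has 5 valence electrons; Na⁺ is the bare [Ne] core; Be⁺ still has 1 valence electron; Si⁺ still has 3 valence electrons.
Core electrons are held far more tightly than valence electrons, so Na tops the IE_2 order.
Valence configurations: O⁺ [He]2s²2p³, Be⁺ [He]2s¹, Si⁺ [Ne]3s²3p¹.
The numbers (kJ/mol): O 3388, Na 4562, Be 1757, Si 1577.
Overall IE_2 order: Si < Be < O < Na.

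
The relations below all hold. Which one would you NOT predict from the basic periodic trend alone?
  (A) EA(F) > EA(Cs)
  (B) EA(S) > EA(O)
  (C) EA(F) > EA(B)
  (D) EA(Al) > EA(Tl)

(B)

The general trend: electron affinity increases across a period and decreases down a group.
(A) F (period 2, group 17) vs Cs (period 6, group 1): the stated order agrees with the simple trend.
(B) S (period 3, group 16) vs O (period 2, group 16): the stated order contradicts the simple trend.
(C) F (period 2, group 17) vs B (period 2, group 13): the stated order agrees with the simple trend.
(D) Al (period 3, group 13) vs Tl (period 6, group 13): the stated order agrees with the simple trend.
The exception is (B): the compact 2p subshell of O repels the added electron more than S's larger 3p does.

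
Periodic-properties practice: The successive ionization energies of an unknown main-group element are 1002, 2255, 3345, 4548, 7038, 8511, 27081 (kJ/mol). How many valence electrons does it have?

Look for the largest jump between consecutive ionization energies: IE7/IE6 ≈ 3.2, far larger than any earlier ratio.
That jump marks the point where a core electron is being removed. So the atom has 6 valence electrons.

6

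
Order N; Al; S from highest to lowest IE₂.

N > S > Al

IE_2 is the cost of taking one more electron from the +1 cation: N⁺ still has 4 valence electrons; Al⁺ still has 2 valence electrons; S⁺ still has 5 valence electrons.
All are still removing valence electrons, so compare the +1 ions as you would atoms: IE_2 generally rises across a period (higher Z_eff) and falls down a group (larger shell), subject to the usual subshell exceptions.
Valence configurations: N⁺ [He]2s²2p², Al⁺ [Ne]3s², S⁺ [Ne]3s²3p³.
Approximate IE_2 values (kJ/mol): N 2856, Al 1817, S 2252.
Overall IE_2 order: Al < S < N.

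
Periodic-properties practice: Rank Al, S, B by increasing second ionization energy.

After 1 electron has been removed, what remains? Al⁺ still has 2 valence electrons; S⁺ still has 5 valence electrons; B⁺ still has 2 valence electrons.
All are still removing valence electrons, so compare the +1 ions as you would atoms: IE_2 generally rises across a period (higher Z_eff) and falls down a group (larger shell), subject to the usual subshell exceptions.
Valence configurations: Al⁺ [Ne]3s², S⁺ [Ne]3s²3p³, B⁺ [He]2s².
Approximate IE_2 values (kJ/mol): Al 1817, S 2252, B 2427.
Putting it together, IE_2: Al < S < B.

Al < S < B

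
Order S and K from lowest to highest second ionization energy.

S, K

The second ionization energy removes an electron from the +1 ion. For each element: S⁺ still has 5 valence electrons; K⁺ is the bare [Ar] core.
Pulling an electron out of a noble-gas core costs far more than removing a remaining valence electron, so K sits at the high end of IE_2.
Approximate IE_2 values (kJ/mol): S 2252, K 3052.
So the second ionization energies run S < K.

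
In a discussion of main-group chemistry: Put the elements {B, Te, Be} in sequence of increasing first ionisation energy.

Be is in period 2, group 2; B is in period 2, group 13; Te is in period 5, group 16.
Removing the outermost electron gets harder across a period and easier down a group.
These span different periods and groups, so the two trends combine.
Te > B: the two effects oppose for this pair; the across-period effect wins (869 vs 801 kJ/mol).
Be > Te: period and group pull opposite ways; the down-group shift dominates (900 vs 869 kJ/mol).
Note the exception: Be has a higher first ionization energy than B, contrary to the simple trend — removing B's lone 2p electron is easier than breaking Be's filled 2s².
For reference (kJ/mol): Be 900, B 801, Te 869.
So from lowest to highest: B < Te < Be.

B < Te < Be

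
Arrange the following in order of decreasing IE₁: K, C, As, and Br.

First ionization energy rises across a period (greater Z_eff holds electrons more tightly) and falls down a group (valence electrons are farther from the nucleus).
Neither a single period nor a single group — weigh both effects.
As > K: As lies to the right of K in period 4, so the across-period effect alone puts As higher.
C > As: the two effects oppose for this pair; the down-group effect wins (1086 vs 947 kJ/mol).
Br > C: period and group pull opposite ways; the across-period shift dominates (1140 vs 1086 kJ/mol).
Approximate values (kJ/mol): C 1086, K 419, As 947, Br 1140.
So from highest to lowest: Br > C > As > K.

Br > C > As > K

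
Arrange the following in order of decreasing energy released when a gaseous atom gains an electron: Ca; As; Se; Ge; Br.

Br, Se, Ge, As, Ca

EA tends to increase across a period and decrease down a group, though the pattern is less regular than for IE or radius.
All lie in period 4; the across-period trend (electron affinity increases left to right) applies, with the exception below.
Note the exception: Ge has a higher electron affinity than As, contrary to the simple trend — adding an electron to As's half-filled 4p³ is unfavourable, so Ge (4p²) has the more exothermic EA.
Tabulated electron affinity (kJ/mol): Ca 2, Ge 119, As 78, Se 195, Br 325.
So from highest to lowest: Br > Se > Ge > As > Ca.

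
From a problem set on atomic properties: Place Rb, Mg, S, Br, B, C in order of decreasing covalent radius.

B is in period 2, group 13; C is in period 2, group 14; Mg is in period 3, group 2; S is in period 3, group 16; Br is in period 4, group 17; Rb is in period 5, group 1.
Across a period the added protons contract the valence shell; down a group each new principal shell makes the atom larger.
These span different periods and groups, so the two trends combine.
B > C: both are in period 2; the period trend gives B the larger value.
S > B: the two effects oppose for this pair; the down-group effect wins (103 vs 85 pm).
Br > S: period and group pull opposite ways; the down-group shift dominates (114 vs 103 pm).
Mg > Br: the two effects oppose for this pair; the across-period effect wins (139 vs 114 pm).
Rb > Mg: relative to Mg, both the across-period and down-group shifts push Rb's atomic radius up.
Tabulated atomic radius (pm): B 85, C 75, Mg 139, S 103, Br 114, Rb 210.
So from largest to smallest: Rb > Mg > Br > S > B > C.

Rb, Mg, Br, S, B, C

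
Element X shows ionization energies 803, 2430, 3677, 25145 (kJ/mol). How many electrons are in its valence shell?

Look for the largest jump between consecutive ionization energies: IE4/IE3 ≈ 6.8, far larger than any earlier ratio.
That jump marks the point where a core electron is being removed. So the atom has 3 valence electrons.

3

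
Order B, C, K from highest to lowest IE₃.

C > K > B

IE_3 is the cost of taking one more electron from the +2 cation: B²⁺ still has 1 valence electron; C²⁺ still has 2 valence electrons; K²⁺ is already 1 electron into the core.
Usually core removal costs more than valence removal, but here the competition is close: a tightly held n=2 valence electron can cost more to remove than an n=3 core electron, so the actual values have to decide it.
Valence configurations: B²⁺ [He]2s¹, C²⁺ [He]2s².
Approximate IE_3 values (kJ/mol): B 3660, C 4620, K 4420.
Overall IE_3 order: B < K < C.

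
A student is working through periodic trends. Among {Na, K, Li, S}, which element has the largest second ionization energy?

After 1 electron has been removed, what remains? Na⁺ is the bare [Ne] core; K⁺ is the bare [Ar] core; Li⁺ is the bare [He] core; S⁺ still has 5 valence electrons.
Breaking into a closed-shell core is much more expensive than removing a leftover valence electron — K, Na and Li have the largest IE_2 here.
Tabulated IE_2 (kJ/mol): Na 4562, K 3052, Li 7298, S 2252.
Hence IE_2: S < K < Na < Li.

Li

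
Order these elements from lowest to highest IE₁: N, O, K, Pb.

First ionization energy rises across a period (greater Z_eff holds electrons more tightly) and falls down a group (valence electrons are farther from the nucleus).
Here both period and group differ, so the two effects have to be weighed against each other.
Pb > K: the two effects oppose for this pair; the across-period effect wins (716 vs 419 kJ/mol).
O > Pb: both effects reinforce here, so O is clearly the higher of the two.
N > O: this pair runs against the simple trend — see the exception note.
Note the exception: N has a higher first ionization energy than O, contrary to the simple trend — pairing an electron in O's 2p⁴ costs repulsion energy, so O ionizes more easily than half-filled N (2p³).
For reference (kJ/mol): N 1402, O 1314, K 419, Pb 716.
So from lowest to highest: K < Pb < O < N.

K < Pb < O < N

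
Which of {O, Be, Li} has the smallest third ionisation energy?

Consider each +2 ion: O²⁺ still has 4 valence electrons; Be²⁺ is the bare [He] core; Li²⁺ is already 1 electron into the core.
Pulling an electron out of a noble-gas core costs far more than removing a remaining valence electron, so Li and Be sit at the high end of IE_3.
Tabulated IE_3 (kJ/mol): O 5300, Be 14849, Li 11815.
Hence IE_3: O < Li < Be.

O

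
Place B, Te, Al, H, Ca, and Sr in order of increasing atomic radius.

H < B < Al < Te < Ca < Sr

H is in period 1, group 1; B is in period 2, group 13; Al is in period 3, group 13; Ca is in period 4, group 2; Sr is in period 5, group 2; Te is in period 5, group 16.
Across a period the added protons contract the valence shell; down a group each new principal shell makes the atom larger.
Neither a single period nor a single group — weigh both effects.
B > H: period and group pull opposite ways; the down-group shift dominates (85 vs 32 pm).
Al > B: they share group 13; the group trend gives Al the larger value.
Te > Al: period and group pull opposite ways; the down-group shift dominates (136 vs 126 pm).
Ca > Te: period and group pull opposite ways; the across-period shift dominates (171 vs 136 pm).
Sr > Ca: they share group 2; the group trend gives Sr the larger value.
For reference (pm): H 32, B 85, Al 126, Ca 171, Sr 185, Te 136.
So from smallest to largest: H < B < Al < Te < Ca < Sr.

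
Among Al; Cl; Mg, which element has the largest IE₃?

Mg

Consider each +2 ion: Al²⁺ still has 1 valence electron; Cl²⁺ still has 5 valence electrons; Mg²⁺ is the bare [Ne] core.
Core electrons are held far more tightly than valence electrons, so Mg tops the IE_3 order.
Valence configurations: Al²⁺ [Ne]3s¹, Cl²⁺ [Ne]3s²3p³.
The numbers (kJ/mol): Al 2745, Cl 3822, Mg 7733.
Hence IE_3: Al < Cl < Mg.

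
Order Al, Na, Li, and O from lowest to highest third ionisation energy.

Al < O < Na < Li

Consider each +2 ion: Al²⁺ still has 1 valence electron; Na²⁺ is already 1 electron into the core; Li²⁺ is already 1 electron into the core; O²⁺ still has 4 valence electrons.
Pulling an electron out of a noble-gas core costs far more than removing a remaining valence electron, so Na and Li sit at the high end of IE_3.
Valence configurations: Al²⁺ [Ne]3s¹, O²⁺ [He]2s²2p².
Approximate IE_3 values (kJ/mol): Al 2745, Na 6910, Li 11815, O 5300.
Putting it together, IE_3: Al < O < Na < Li.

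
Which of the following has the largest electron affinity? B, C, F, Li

EA tends to increase across a period and decrease down a group, though the pattern is less regular than for IE or radius.
All lie in period 2; the across-period trend (electron affinity increases left to right) applies, with the exception below.
Note the exception: Li has a higher electron affinity than B, contrary to the simple trend — B's ns²np¹ configuration gives only a small electron affinity — the sparsely filled np subshell binds an added electron weakly.
Tabulated electron affinity (kJ/mol): Li 60, B 27, C 122, F 328.
The largest electron affinity among these belongs to F.

F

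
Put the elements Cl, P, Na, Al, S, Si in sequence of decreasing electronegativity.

Cl, S, P, Si, Al, Na

Na is in period 3, group 1; Al is in period 3, group 13; Si is in period 3, group 14; P is in period 3, group 15; S is in period 3, group 16; Cl is in period 3, group 17.
Atoms toward the upper right of the periodic table pull bonding electrons most strongly.
All lie in period 3, so electronegativity increases left to right.
So from highest to lowest: Cl > S > P > Si > Al > Na.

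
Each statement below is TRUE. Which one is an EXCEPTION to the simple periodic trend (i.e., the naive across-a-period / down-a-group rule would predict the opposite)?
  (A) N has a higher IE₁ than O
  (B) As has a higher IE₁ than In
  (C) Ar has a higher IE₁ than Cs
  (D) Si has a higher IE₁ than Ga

(A)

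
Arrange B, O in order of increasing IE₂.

B < O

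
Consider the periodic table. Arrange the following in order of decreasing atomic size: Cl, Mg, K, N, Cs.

Cs > K > Mg > Cl > N

N is in period 2, group 15; Mg is in period 3, group 2; Cl is in period 3, group 17; K is in period 4, group 1; Cs is in period 6, group 1.
Across a period the added protons contract the valence shell; down a group each new principal shell makes the atom larger.
Here both period and group differ, so the two effects have to be weighed against each other.
Cl > N: period and group pull opposite ways; the down-group shift dominates (99 vs 71 pm).
Mg > Cl: both are in period 3; the period trend gives Mg the larger value.
K > Mg: relative to Mg, both the across-period and down-group shifts push K's atomic radius up.
Cs > K: Cs sits below K in group 1, so the down-group effect alone puts Cs larger.
Tabulated atomic radius (pm): N 71, Mg 139, Cl 99, K 196, Cs 232.
So from largest to smallest: Cs > K > Mg > Cl > N.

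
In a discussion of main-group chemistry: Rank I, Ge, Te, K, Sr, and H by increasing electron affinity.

Adding an electron releases more energy for atoms nearer the top right (short of the noble gases).
Here both period and group differ, so the two effects have to be weighed against each other.
K > Sr: the two effects oppose for this pair; the down-group effect wins (48 vs 5 kJ/mol).
H > K: they share group 1; the group trend gives H the larger value.
Ge > H: period and group pull opposite ways; the across-period shift dominates (119 vs 73 kJ/mol).
Te > Ge: period and group pull opposite ways; the across-period shift dominates (190 vs 119 kJ/mol).
I > Te: both are in period 5; the period trend gives I the larger value.
Tabulated electron affinity (kJ/mol): H 73, K 48, Ge 119, Sr 5, Te 190, I 295.
So from lowest to highest: Sr < K < H < Ge < Te < I.

Sr < K < H < Ge < Te < I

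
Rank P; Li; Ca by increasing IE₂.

The second ionization energy removes an electron from the +1 ion. For each element: P⁺ still has 4 valence electrons; Li⁺ is the bare [He] core; Ca⁺ still has 1 valence electron.
Core electrons are held far more tightly than valence electrons, so Li tops the IE_2 order.
Valence configurations: P⁺ [Ne]3s²3p², Ca⁺ [Ar]4s¹.
Tabulated IE_2 (kJ/mol): P 1907, Li 7298, Ca 1145.
Overall IE_2 order: Ca < P < Li.

Ca, P, Li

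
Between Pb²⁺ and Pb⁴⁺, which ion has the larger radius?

Pb²⁺

Both ions have Z = 82 protons, but Pb⁴⁺ has lost more electrons, so its remaining electrons feel a larger effective nuclear charge per electron and are pulled in more tightly.
Higher positive charge → smaller ion, so Pb²⁺ > Pb⁴⁺.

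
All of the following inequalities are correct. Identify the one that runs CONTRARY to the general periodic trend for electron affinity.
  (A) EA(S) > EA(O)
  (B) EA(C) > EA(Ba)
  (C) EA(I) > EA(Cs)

(A)

The general trend: electron affinity increases across a period and decreases down a group.
(A) S (period 3, group 16) vs O (period 2, group 16): the stated order contradicts the simple trend.
(B) C (period 2, group 14) vs Ba (period 6, group 2): the stated order agrees with the simple trend.
(C) I (period 5, group 17) vs Cs (period 6, group 1): the stated order agrees with the simple trend.
The exception is (A): the compact 2p subshell of O repels the added electron more than S's larger 3p does.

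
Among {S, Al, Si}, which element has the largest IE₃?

S

The third ionization energy removes an electron from the +2 ion. For each element: S²⁺ still has 4 valence electrons; Al²⁺ still has 1 valence electron; Si²⁺ still has 2 valence electrons.
All are still removing valence electrons, so compare the +2 ions as you would atoms: IE_3 generally rises across a period (higher Z_eff) and falls down a group (larger shell), subject to the usual subshell exceptions.
Valence configurations: S²⁺ [Ne]3s²3p², Al²⁺ [Ne]3s¹, Si²⁺ [Ne]3s².
The numbers (kJ/mol): S 3357, Al 2745, Si 3232.
Putting it together, IE_3: Al < Si < S.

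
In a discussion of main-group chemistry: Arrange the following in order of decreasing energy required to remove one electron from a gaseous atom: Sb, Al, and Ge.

First ionization energy rises across a period (greater Z_eff holds electrons more tightly) and falls down a group (valence electrons are farther from the nucleus).
A diagonal step moves right (one effect) and down (the opposite effect) at once.
Ge > Al: period and group pull opposite ways; the across-period shift dominates (762 vs 578 kJ/mol).
Sb > Ge: the two effects oppose for this pair; the across-period effect wins (831 vs 762 kJ/mol).
For reference (kJ/mol): Al 578, Ge 762, Sb 831.
So from highest to lowest: Sb > Ge > Al.

Sb > Ge > Al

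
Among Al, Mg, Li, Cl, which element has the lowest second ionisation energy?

Mg

IE_2 is the cost of taking one more electron from the +1 cation: Al⁺ still has 2 valence electrons; Mg⁺ still has 1 valence electron; Li⁺ is the bare [He] core; Cl⁺ still has 6 valence electrons.
Core electrons are held far more tightly than valence electrons, so Li tops the IE_2 order.
Valence configurations: Al⁺ [Ne]3s², Mg⁺ [Ne]3s¹, Cl⁺ [Ne]3s²3p⁴.
The numbers (kJ/mol): Al 1817, Mg 1451, Li 7298, Cl 2298.
Hence IE_2: Mg < Al < Cl < Li.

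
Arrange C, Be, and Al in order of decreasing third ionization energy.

IE_3 is the cost of taking one more electron from the +2 cation: C²⁺ still has 2 valence electrons; Be²⁺ is the bare [He] core; Al²⁺ still has 1 valence electron.
Breaking into a closed-shell core is much more expensive than removing a leftover valence electron — Be has the largest IE_3 here.
Valence configurations: C²⁺ [He]2s², Al²⁺ [Ne]3s¹.
Approximate IE_3 values (kJ/mol): C 4620, Be 14849, Al 2745.
Putting it together, IE_3: Al < C < Be.

Be, C, Al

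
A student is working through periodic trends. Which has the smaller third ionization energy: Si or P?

P

Consider each +2 ion: Si²⁺ still has 2 valence electrons; P²⁺ still has 3 valence electrons.
All are still removing valence electrons, so compare the +2 ions as you would atoms: IE_3 generally rises across a period (higher Z_eff) and falls down a group (larger shell), subject to the usual subshell exceptions.
Valence configurations: Si²⁺ [Ne]3s², P²⁺ [Ne]3s²3p¹.
P²⁺ loses a lone 3p electron whereas Si²⁺ must break into a filled 3s² pair, so IE_3(Si) > IE_3(P) even though P has the higher nuclear charge.
The numbers (kJ/mol): Si 3232, P 2914.
Putting it together, IE_3: P < Si.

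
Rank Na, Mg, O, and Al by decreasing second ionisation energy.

Na > O > Al > Mg

After 1 electron has been removed, what remains? Na⁺ is the bare [Ne] core; Mg⁺ still has 1 valence electron; O⁺ still has 5 valence electrons; Al⁺ still has 2 valence electrons.
Breaking into a closed-shell core is much more expensive than removing a leftover valence electron — Na has the largest IE_2 here.
Valence configurations: Mg⁺ [Ne]3s¹, O⁺ [He]2s²2p³, Al⁺ [Ne]3s².
Approximate IE_2 values (kJ/mol): Na 4562, Mg 1451, O 3388, Al 1817.
Hence IE_2: Mg < Al < O < Na.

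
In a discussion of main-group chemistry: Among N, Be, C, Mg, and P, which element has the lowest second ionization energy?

Mg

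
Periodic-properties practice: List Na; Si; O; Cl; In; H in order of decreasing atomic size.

Na > In > Si > Cl > O > H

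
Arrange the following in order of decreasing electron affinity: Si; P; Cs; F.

F, Si, P, Cs

F is in period 2, group 17; Si is in period 3, group 14; P is in period 3, group 15; Cs is in period 6, group 1.
Atoms with high Z_eff and room in the valence shell (especially the halogens) have the most exothermic electron affinities.
These span different periods and groups, so the two trends combine.
P > Cs: both effects reinforce here, so P is clearly the higher of the two.
Si > P: this pair runs against the simple trend — see the exception note.
F > Si: relative to Si, both the across-period and down-group shifts push F's electron affinity up.
Note the exception: Si has a higher electron affinity than P, contrary to the simple trend — adding an electron to P's half-filled 3p³ is unfavourable, so Si (3p²) has the more exothermic EA.
For reference (kJ/mol): F 328, Si 134, P 72, Cs 46.
So from highest to lowest: F > Si > P > Cs.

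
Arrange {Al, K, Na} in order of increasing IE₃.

Al, K, Na

After 2 electrons have been removed, what remains? Al²⁺ still has 1 valence electron; K²⁺ is already 1 electron into the core; Na²⁺ is already 1 electron into the core.
Breaking into a closed-shell core is much more expensive than removing a leftover valence electron — K and Na have the largest IE_3 here.
The numbers (kJ/mol): Al 2745, K 4420, Na 6910.
So the third ionization energies run Al < K < Na.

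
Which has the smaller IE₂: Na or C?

C

After 1 electron has been removed, what remains? Na⁺ is the bare [Ne] core; C⁺ still has 3 valence electrons.
Pulling an electron out of a noble-gas core costs far more than removing a remaining valence electron, so Na sits at the high end of IE_2.
Tabulated IE_2 (kJ/mol): Na 4562, C 2353.
Putting it together, IE_2: C < Na.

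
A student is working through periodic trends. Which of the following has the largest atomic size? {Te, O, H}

Te

Across a period the added protons contract the valence shell; down a group each new principal shell makes the atom larger.
Here both period and group differ, so the two effects have to be weighed against each other.
O > H: the two effects oppose for this pair; the down-group effect wins (63 vs 32 pm).
Te > O: Te sits below O in group 16, so the down-group effect alone puts Te larger.
Approximate values (pm): H 32, O 63, Te 136.
The largest atomic size among these belongs to Te.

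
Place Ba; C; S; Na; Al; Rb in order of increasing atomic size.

C, S, Al, Na, Ba, Rb

Atomic radius shrinks across a period as nuclear charge pulls the same shell inward, and grows down a group as new shells are added.
Here both period and group differ, so the two effects have to be weighed against each other.
S > C: period and group pull opposite ways; the down-group shift dominates (103 vs 75 pm).
Al > S: Al lies to the left of S in period 3, so the across-period effect alone puts Al larger.
Na > Al: Na lies to the left of Al in period 3, so the across-period effect alone puts Na larger.
Ba > Na: the two effects oppose for this pair; the down-group effect wins (196 vs 155 pm).
Rb > Ba: period and group pull opposite ways; the across-period shift dominates (210 vs 196 pm).
For reference (pm): C 75, Na 155, Al 126, S 103, Rb 210, Ba 196.
So from smallest to largest: C < S < Al < Na < Ba < Rb.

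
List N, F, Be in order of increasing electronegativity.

Be is in period 2, group 2; N is in period 2, group 15; F is in period 2, group 17.
Smaller atoms with higher effective nuclear charge are more electronegative.
All lie in period 2, so electronegativity increases left to right.
So from lowest to highest: Be < N < F.

Be, N, F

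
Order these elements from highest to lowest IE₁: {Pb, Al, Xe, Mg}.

Xe > Mg > Pb > Al

Mg is in period 3, group 2; Al is in period 3, group 13; Xe is in period 5, group 18; Pb is in period 6, group 14.
Removing the outermost electron gets harder across a period and easier down a group.
These span different periods and groups, so the two trends combine.
Pb > Al: the two effects oppose for this pair; the across-period effect wins (716 vs 578 kJ/mol).
Mg > Pb: period and group pull opposite ways; the down-group shift dominates (738 vs 716 kJ/mol).
Xe > Mg: period and group pull opposite ways; the across-period shift dominates (1170 vs 738 kJ/mol).
Note the exception: Mg has a higher first ionization energy than Al, contrary to the simple trend — Al's single 3p electron is easier to remove than one from Mg's filled 3s².
For reference (kJ/mol): Mg 738, Al 578, Xe 1170, Pb 716.
So from highest to lowest: Xe > Mg > Pb > Al.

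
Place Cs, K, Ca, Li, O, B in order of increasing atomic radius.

Across a period the added protons contract the valence shell; down a group each new principal shell makes the atom larger.
Neither a single period nor a single group — weigh both effects.
B > O: B lies to the left of O in period 2, so the across-period effect alone puts B larger.
Li > B: Li lies to the left of B in period 2, so the across-period effect alone puts Li larger.
Ca > Li: period and group pull opposite ways; the down-group shift dominates (171 vs 133 pm).
K > Ca: both are in period 4; the period trend gives K the larger value.
Cs > K: they share group 1; the group trend gives Cs the larger value.
Tabulated atomic radius (pm): Li 133, B 85, O 63, K 196, Ca 171, Cs 232.
So from smallest to largest: O < B < Li < Ca < K < Cs.

O < B < Li < Ca < K < Cs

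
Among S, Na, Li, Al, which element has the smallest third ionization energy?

The third ionization energy removes an electron from the +2 ion. For each element: S²⁺ still has 4 valence electrons; Na²⁺ is already 1 electron into the core; Li²⁺ is already 1 electron into the core; Al²⁺ still has 1 valence electron.
Breaking into a closed-shell core is much more expensive than removing a leftover valence electron — Na and Li have the largest IE_3 here.
Valence configurations: S²⁺ [Ne]3s²3p², Al²⁺ [Ne]3s¹.
The numbers (kJ/mol): S 3357, Na 6910, Li 11815, Al 2745.
Putting it together, IE_3: Al < S < Na < Li.

Al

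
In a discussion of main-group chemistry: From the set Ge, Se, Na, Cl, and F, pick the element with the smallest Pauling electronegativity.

F is in period 2, group 17; Na is in period 3, group 1; Cl is in period 3, group 17; Ge is in period 4, group 14; Se is in period 4, group 16.
EN rises left→right (higher Z_eff, smaller atoms) and falls top→bottom (larger, more shielded atoms).
These span different periods and groups, so the two trends combine.
Ge > Na: period and group pull opposite ways; the across-period shift dominates (2.01 vs 0.93).
Se > Ge: Se lies to the right of Ge in period 4, so the across-period effect alone puts Se higher.
Cl > Se: relative to Se, both the across-period and down-group shifts push Cl's electronegativity up.
F > Cl: F sits above Cl in group 17, so the down-group effect alone puts F higher.
Approximate values (Pauling): F 3.98, Na 0.93, Cl 3.16, Ge 2.01, Se 2.55.
The smallest Pauling electronegativity among these belongs to Na.

Na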